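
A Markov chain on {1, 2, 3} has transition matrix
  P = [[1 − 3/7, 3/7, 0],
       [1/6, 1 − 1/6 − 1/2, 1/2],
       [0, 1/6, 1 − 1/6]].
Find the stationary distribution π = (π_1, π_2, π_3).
π = (7/79, 18/79, 54/79)

This is a birth-death chain on three states, which satisfies detailed balance: π_1 · P_{12} = π_2 · P_{21} and π_2 · P_{23} = π_3 · P_{32}.
From π_1 · 3/7 = π_2 · 1/6: π_2/π_1 = (3/7)/(1/6) = 18/7.
From π_2 · 1/2 = π_3 · 1/6: π_3/π_2 = (1/2)/(1/6) = 3.
Take π_1 proportional to 1; then unnormalized π = (1, 18/7, 54/7). Normalize by dividing by the sum 79/7:
  π = (7/79, 18/79, 54/79).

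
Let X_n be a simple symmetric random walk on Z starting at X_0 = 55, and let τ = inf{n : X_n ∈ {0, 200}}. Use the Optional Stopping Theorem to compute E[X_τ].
E[X_τ] = 55

X_n is a martingale and τ is a bounded-mean stopping time (indeed τ is finite a.s. with bounded expectation since the walk is in a bounded region). By the OST, E[X_τ] = E[X_0] = 55. Equivalently: E[X_τ] = 200 · P(hit 200 first) + 0 · P(hit 0 first) = 200 · (55/200) = 55.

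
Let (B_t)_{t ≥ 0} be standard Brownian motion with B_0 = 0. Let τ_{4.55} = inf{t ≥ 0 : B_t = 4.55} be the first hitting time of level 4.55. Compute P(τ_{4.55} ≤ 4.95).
P(τ_{4.55} ≤ 4.95) = 2(1 − Φ(4.55/√4.95)) = 2(1 − Φ(2.0451)) ≈ 0.0408

By the reflection principle for standard BM, P(τ_b ≤ t) = 2 · P(B_t ≥ b). Since B_t ~ N(0, t), P(B_t ≥ 4.55) = 1 − Φ(4.55/√t) = 1 − Φ(4.55/√4.95) = 1 − Φ(2.0451) ≈ 0.02042. Doubling: P(τ_{4.55} ≤ 4.95) ≈ 2 · 0.02042 = 0.04084 ≈ 0.0408.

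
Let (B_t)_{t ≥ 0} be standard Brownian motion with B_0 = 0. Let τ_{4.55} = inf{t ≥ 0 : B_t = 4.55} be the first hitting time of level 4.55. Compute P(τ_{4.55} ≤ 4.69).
P(τ_{4.55} ≤ 4.69) = 2(1 − Φ(4.55/√4.69)) = 2(1 − Φ(2.1010)) ≈ 0.0356

By the reflection principle for standard BM, P(τ_b ≤ t) = 2 · P(B_t ≥ b). Since B_t ~ N(0, t), P(B_t ≥ 4.55) = 1 − Φ(4.55/√t) = 1 − Φ(4.55/√4.69) = 1 − Φ(2.1010) ≈ 0.01782. Doubling: P(τ_{4.55} ≤ 4.69) ≈ 2 · 0.01782 = 0.03564 ≈ 0.0356.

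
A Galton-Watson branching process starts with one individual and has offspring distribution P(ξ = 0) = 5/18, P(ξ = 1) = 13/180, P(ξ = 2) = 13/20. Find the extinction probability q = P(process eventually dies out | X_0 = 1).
q = 50/117

The pgf is f(s) = 5/18 + 13/180·s + 13/20·s². The extinction probability q is the smallest fixed point of f in [0, 1]. Setting s = f(s):
  13/20·s² + (13/180 − 1)·s + 5/18 = 0
  13/20·s² − (5/18 + 13/20)·s + 5/18 = 0
which factors as (s − 1)·(13/20·s − 5/18) = 0, giving roots s = 1 and s = (5/18)/(13/20) = 50/117.
Mean offspring μ = 13/180 + 2·13/20 = 247/180 > 1 (supercritical), so q < 1. The extinction probability is the smaller root: q = (5/18)/(13/20) = 50/117.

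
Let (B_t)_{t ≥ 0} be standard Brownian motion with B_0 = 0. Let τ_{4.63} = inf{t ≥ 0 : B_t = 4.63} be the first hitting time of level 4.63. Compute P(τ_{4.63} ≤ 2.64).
P(τ_{4.63} ≤ 2.64) = 2(1 − Φ(4.63/√2.64)) = 2(1 − Φ(2.8496)) ≈ 0.0044

By the reflection principle for standard BM, P(τ_b ≤ t) = 2 · P(B_t ≥ b). Since B_t ~ N(0, t), P(B_t ≥ 4.63) = 1 − Φ(4.63/√t) = 1 − Φ(4.63/√2.64) = 1 − Φ(2.8496) ≈ 0.00219. Doubling: P(τ_{4.63} ≤ 2.64) ≈ 2 · 0.00219 = 0.00438 ≈ 0.0044.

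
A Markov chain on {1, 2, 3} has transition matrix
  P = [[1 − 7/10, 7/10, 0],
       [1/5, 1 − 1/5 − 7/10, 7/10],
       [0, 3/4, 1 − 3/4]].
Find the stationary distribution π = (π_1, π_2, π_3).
π = (30/233, 105/233, 98/233)

This is a birth-death chain on three states, which satisfies detailed balance: π_1 · P_{12} = π_2 · P_{21} and π_2 · P_{23} = π_3 · P_{32}.
From π_1 · 7/10 = π_2 · 1/5: π_2/π_1 = (7/10)/(1/5) = 7/2.
From π_2 · 7/10 = π_3 · 3/4: π_3/π_2 = (7/10)/(3/4) = 14/15.
Take π_1 proportional to 1; then unnormalized π = (1, 7/2, 49/15). Normalize by dividing by the sum 233/30:
  π = (30/233, 105/233, 98/233).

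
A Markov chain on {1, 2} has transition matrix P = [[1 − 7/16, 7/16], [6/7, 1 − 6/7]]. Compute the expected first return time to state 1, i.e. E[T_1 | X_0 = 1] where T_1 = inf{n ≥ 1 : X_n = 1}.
E[T_1 | X_0 = 1] = 1/π_1 = 145/96

For an irreducible recurrent Markov chain with stationary distribution π, E[T_i | X_0 = i] = 1/π_i (Kac's formula). Here π_1 = (6/7)/(7/16 + 6/7) = (6/7)/(145/112) = 96/145, so E[T_1 | X_0 = 1] = 1/π_1 = (7/16 + 6/7)/(6/7) = (145/112)/(6/7) = 145/96.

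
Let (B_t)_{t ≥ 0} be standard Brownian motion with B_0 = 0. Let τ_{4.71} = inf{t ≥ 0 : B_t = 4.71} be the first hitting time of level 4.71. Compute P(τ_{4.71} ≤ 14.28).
P(τ_{4.71} ≤ 14.28) = 2(1 − Φ(4.71/√14.28)) = 2(1 − Φ(1.2464)) ≈ 0.2126

By the reflection principle for standard BM, P(τ_b ≤ t) = 2 · P(B_t ≥ b). Since B_t ~ N(0, t), P(B_t ≥ 4.71) = 1 − Φ(4.71/√t) = 1 − Φ(4.71/√14.28) = 1 − Φ(1.2464) ≈ 0.10631. Doubling: P(τ_{4.71} ≤ 14.28) ≈ 2 · 0.10631 = 0.21262 ≈ 0.2126.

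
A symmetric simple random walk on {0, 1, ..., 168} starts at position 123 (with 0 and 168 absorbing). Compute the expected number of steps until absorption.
E[τ | X_0 = 123] = 5535

Let v_k = E[τ | X_0 = k]. Boundary: v_0 = v_168 = 0. Recurrence: v_k = 1 + (v_{k-1} + v_{k+1})/2 for 1 ≤ k ≤ 167. The particular solution to v_k − (v_{k-1} + v_{k+1})/2 = 1 is v_k = −k^2. Adding homogeneous solution A + B k and matching boundaries gives v_k = k (168 − k). Substituting k = 123: v_123 = 123 · 45 = 5535.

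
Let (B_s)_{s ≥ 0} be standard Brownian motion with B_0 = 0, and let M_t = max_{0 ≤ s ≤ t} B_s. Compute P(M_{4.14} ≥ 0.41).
P(M_{4.14} ≥ 0.41) = 2·P(B_{4.14} ≥ 0.41) = 2(1 − Φ(0.41/√4.14)) ≈ 0.8403

By the reflection principle for Brownian motion, P(M_t ≥ a) = 2 · P(B_t ≥ a) for a ≥ 0. Since B_t ~ N(0, t), P(B_t ≥ 0.41) = 1 − Φ(0.41/√t) = 1 − Φ(0.41/√4.14) = 1 − Φ(0.2015). So
  P(M_{4.14} ≥ 0.41) = 2(1 − Φ(0.2015)) ≈ 0.8403.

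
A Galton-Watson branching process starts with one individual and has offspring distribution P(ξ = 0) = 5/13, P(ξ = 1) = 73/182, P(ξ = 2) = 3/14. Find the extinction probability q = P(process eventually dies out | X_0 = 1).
q = 1

Mean offspring μ = 0·5/13 + 1·73/182 + 2·3/14 = 151/182 ≤ 1. For μ ≤ 1 with offspring not concentrated at 1, the Galton-Watson process goes extinct almost surely, so q = 1.
(Algebraic check: The pgf is f(s) = 5/13 + 73/182·s + 3/14·s². The extinction probability q is the smallest fixed point of f in [0, 1]. Setting s = f(s):
  3/14·s² + (73/182 − 1)·s + 5/13 = 0
  3/14·s² − (5/13 + 3/14)·s + 5/13 = 0
which factors as (s − 1)·(3/14·s − 5/13) = 0, giving roots s = 1 and s = (5/13)/(3/14) = 70/39. Since 70/39 ≥ 1, the smallest root in [0, 1] is s = 1.)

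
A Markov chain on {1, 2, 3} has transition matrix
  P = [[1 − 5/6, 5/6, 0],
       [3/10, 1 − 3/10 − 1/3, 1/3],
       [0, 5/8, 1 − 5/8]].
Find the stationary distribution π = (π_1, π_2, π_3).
π = (27/142, 75/142, 20/71)

This is a birth-death chain on three states, which satisfies detailed balance: π_1 · P_{12} = π_2 · P_{21} and π_2 · P_{23} = π_3 · P_{32}.
From π_1 · 5/6 = π_2 · 3/10: π_2/π_1 = (5/6)/(3/10) = 25/9.
From π_2 · 1/3 = π_3 · 5/8: π_3/π_2 = (1/3)/(5/8) = 8/15.
Take π_1 proportional to 1; then unnormalized π = (1, 25/9, 40/27). Normalize by dividing by the sum 142/27:
  π = (27/142, 75/142, 20/71).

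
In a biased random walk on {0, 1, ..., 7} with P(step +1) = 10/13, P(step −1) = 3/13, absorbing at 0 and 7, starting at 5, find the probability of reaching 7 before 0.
P(hit 7 before 0) = (1 − (3/10)^5) / (1 − (3/10)^7) = 1425100/1428259

Let u_k denote P(reach 7 before 0 | start at k). Boundary: u_0 = 0, u_7 = 1. Recurrence: u_k = 10/13·u_{k+1} + 3/13·u_{k-1} for 1 ≤ k ≤ 6. Try u_k = A + B·r^k with r = q/p = (3/13)/(10/13) = 3/10. Substitution satisfies the recurrence; boundary conditions give:
  u_k = (1 − r^k) / (1 − r^N) = (1 − (3/10)^5) / (1 − (3/10)^7) = 1425100/1428259.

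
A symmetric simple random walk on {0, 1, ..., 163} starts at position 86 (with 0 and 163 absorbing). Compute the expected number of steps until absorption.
E[τ | X_0 = 86] = 6622

Let v_k = E[τ | X_0 = k]. Boundary: v_0 = v_163 = 0. Recurrence: v_k = 1 + (v_{k-1} + v_{k+1})/2 for 1 ≤ k ≤ 162. The particular solution to v_k − (v_{k-1} + v_{k+1})/2 = 1 is v_k = −k^2. Adding homogeneous solution A + B k and matching boundaries gives v_k = k (163 − k). Substituting k = 86: v_86 = 86 · 77 = 6622.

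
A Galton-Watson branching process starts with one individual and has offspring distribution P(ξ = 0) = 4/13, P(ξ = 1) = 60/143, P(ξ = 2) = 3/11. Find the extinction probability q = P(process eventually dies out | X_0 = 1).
q = 1

Mean offspring μ = 0·4/13 + 1·60/143 + 2·3/11 = 138/143 ≤ 1. For μ ≤ 1 with offspring not concentrated at 1, the Galton-Watson process goes extinct almost surely, so q = 1.
(Algebraic check: The pgf is f(s) = 4/13 + 60/143·s + 3/11·s². The extinction probability q is the smallest fixed point of f in [0, 1]. Setting s = f(s):
  3/11·s² + (60/143 − 1)·s + 4/13 = 0
  3/11·s² − (4/13 + 3/11)·s + 4/13 = 0
which factors as (s − 1)·(3/11·s − 4/13) = 0, giving roots s = 1 and s = (4/13)/(3/11) = 44/39. Since 44/39 ≥ 1, the smallest root in [0, 1] is s = 1.)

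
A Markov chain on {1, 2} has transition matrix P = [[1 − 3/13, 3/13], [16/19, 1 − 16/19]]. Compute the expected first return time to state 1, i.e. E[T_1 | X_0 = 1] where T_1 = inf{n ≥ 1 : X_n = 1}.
E[T_1 | X_0 = 1] = 1/π_1 = 265/208

For an irreducible recurrent Markov chain with stationary distribution π, E[T_i | X_0 = i] = 1/π_i (Kac's formula). Here π_1 = (16/19)/(3/13 + 16/19) = (16/19)/(265/247) = 208/265, so E[T_1 | X_0 = 1] = 1/π_1 = (3/13 + 16/19)/(16/19) = (265/247)/(16/19) = 265/208.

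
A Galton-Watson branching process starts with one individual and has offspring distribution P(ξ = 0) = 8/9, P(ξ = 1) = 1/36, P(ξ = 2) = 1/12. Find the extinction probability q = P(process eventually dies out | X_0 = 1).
q = 1

Mean offspring μ = 0·8/9 + 1·1/36 + 2·1/12 = 7/36 ≤ 1. For μ ≤ 1 with offspring not concentrated at 1, the Galton-Watson process goes extinct almost surely, so q = 1.
(Algebraic check: The pgf is f(s) = 8/9 + 1/36·s + 1/12·s². The extinction probability q is the smallest fixed point of f in [0, 1]. Setting s = f(s):
  1/12·s² + (1/36 − 1)·s + 8/9 = 0
  1/12·s² − (8/9 + 1/12)·s + 8/9 = 0
which factors as (s − 1)·(1/12·s − 8/9) = 0, giving roots s = 1 and s = (8/9)/(1/12) = 32/3. Since 32/3 ≥ 1, the smallest root in [0, 1] is s = 1.)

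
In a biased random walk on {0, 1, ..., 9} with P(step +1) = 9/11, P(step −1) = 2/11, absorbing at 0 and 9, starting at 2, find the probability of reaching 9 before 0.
P(hit 9 before 0) = (1 − (2/9)^2) / (1 − (2/9)^9) = 52612659/55345711

Let u_k denote P(reach 9 before 0 | start at k). Boundary: u_0 = 0, u_9 = 1. Recurrence: u_k = 9/11·u_{k+1} + 2/11·u_{k-1} for 1 ≤ k ≤ 8. Try u_k = A + B·r^k with r = q/p = (2/11)/(9/11) = 2/9. Substitution satisfies the recurrence; boundary conditions give:
  u_k = (1 − r^k) / (1 − r^N) = (1 − (2/9)^2) / (1 − (2/9)^9) = 52612659/55345711.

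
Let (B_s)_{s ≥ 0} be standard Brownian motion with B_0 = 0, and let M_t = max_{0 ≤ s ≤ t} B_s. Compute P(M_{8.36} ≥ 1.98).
P(M_{8.36} ≥ 1.98) = 2·P(B_{8.36} ≥ 1.98) = 2(1 − Φ(1.98/√8.36)) ≈ 0.4935

By the reflection principle for Brownian motion, P(M_t ≥ a) = 2 · P(B_t ≥ a) for a ≥ 0. Since B_t ~ N(0, t), P(B_t ≥ 1.98) = 1 − Φ(1.98/√t) = 1 − Φ(1.98/√8.36) = 1 − Φ(0.6848). So
  P(M_{8.36} ≥ 1.98) = 2(1 − Φ(0.6848)) ≈ 0.4935.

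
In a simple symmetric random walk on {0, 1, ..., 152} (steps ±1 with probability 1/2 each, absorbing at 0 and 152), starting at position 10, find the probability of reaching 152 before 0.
P(hit 152 before 0) = 10/152 = 5/76

Let u_k = P(hit 152 before 0 | start at k). Then u_0 = 0, u_152 = 1, and u_k = u_{k-1}/2 + u_{k+1}/2 for 1 ≤ k ≤ 151. This harmonic recurrence is solved by u_k = k/152, giving u_10 = 10/152 = 5/76.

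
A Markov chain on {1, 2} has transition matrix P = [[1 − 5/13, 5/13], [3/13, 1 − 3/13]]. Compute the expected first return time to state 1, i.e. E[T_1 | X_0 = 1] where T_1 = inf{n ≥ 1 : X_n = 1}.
E[T_1 | X_0 = 1] = 1/π_1 = 8/3

For an irreducible recurrent Markov chain with stationary distribution π, E[T_i | X_0 = i] = 1/π_i (Kac's formula). Here π_1 = (3/13)/(5/13 + 3/13) = (3/13)/(8/13) = 3/8, so E[T_1 | X_0 = 1] = 1/π_1 = (5/13 + 3/13)/(3/13) = (8/13)/(3/13) = 8/3.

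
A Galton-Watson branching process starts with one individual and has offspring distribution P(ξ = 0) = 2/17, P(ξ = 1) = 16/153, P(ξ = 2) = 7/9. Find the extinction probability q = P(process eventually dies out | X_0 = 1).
q = 18/119

The pgf is f(s) = 2/17 + 16/153·s + 7/9·s². The extinction probability q is the smallest fixed point of f in [0, 1]. Setting s = f(s):
  7/9·s² + (16/153 − 1)·s + 2/17 = 0
  7/9·s² − (2/17 + 7/9)·s + 2/17 = 0
which factors as (s − 1)·(7/9·s − 2/17) = 0, giving roots s = 1 and s = (2/17)/(7/9) = 18/119.
Mean offspring μ = 16/153 + 2·7/9 = 254/153 > 1 (supercritical), so q < 1. The extinction probability is the smaller root: q = (2/17)/(7/9) = 18/119.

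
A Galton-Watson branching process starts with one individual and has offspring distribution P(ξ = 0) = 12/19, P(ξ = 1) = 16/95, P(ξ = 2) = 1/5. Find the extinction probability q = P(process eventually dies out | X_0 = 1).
q = 1

Mean offspring μ = 0·12/19 + 1·16/95 + 2·1/5 = 54/95 ≤ 1. For μ ≤ 1 with offspring not concentrated at 1, the Galton-Watson process goes extinct almost surely, so q = 1.
(Algebraic check: The pgf is f(s) = 12/19 + 16/95·s + 1/5·s². The extinction probability q is the smallest fixed point of f in [0, 1]. Setting s = f(s):
  1/5·s² + (16/95 − 1)·s + 12/19 = 0
  1/5·s² − (12/19 + 1/5)·s + 12/19 = 0
which factors as (s − 1)·(1/5·s − 12/19) = 0, giving roots s = 1 and s = (12/19)/(1/5) = 60/19. Since 60/19 ≥ 1, the smallest root in [0, 1] is s = 1.)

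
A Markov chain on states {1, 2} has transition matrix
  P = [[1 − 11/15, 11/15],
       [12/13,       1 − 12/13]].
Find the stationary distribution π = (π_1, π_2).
π_1 = 180/323, π_2 = 143/323

Solve πP = π with π_1 + π_2 = 1. From πP = π: π_1 · (1 − 11/15) + π_2 · 12/13 = π_1 ⇒ π_2 · 12/13 = π_1 · 11/15 ⇒ π_2/π_1 = (11/15)/(12/13) = 143/180. Together with π_1 + π_2 = 1:
  π_1 = (12/13)/(11/15 + 12/13) = (12/13)/(323/195) = 180/323,
  π_2 = (11/15)/(11/15 + 12/13) = (11/15)/(323/195) = 143/323.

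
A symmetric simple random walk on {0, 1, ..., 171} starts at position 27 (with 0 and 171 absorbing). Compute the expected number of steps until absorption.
E[τ | X_0 = 27] = 3888

Let v_k = E[τ | X_0 = k]. Boundary: v_0 = v_171 = 0. Recurrence: v_k = 1 + (v_{k-1} + v_{k+1})/2 for 1 ≤ k ≤ 170. The particular solution to v_k − (v_{k-1} + v_{k+1})/2 = 1 is v_k = −k^2. Adding homogeneous solution A + B k and matching boundaries gives v_k = k (171 − k). Substituting k = 27: v_27 = 27 · 144 = 3888.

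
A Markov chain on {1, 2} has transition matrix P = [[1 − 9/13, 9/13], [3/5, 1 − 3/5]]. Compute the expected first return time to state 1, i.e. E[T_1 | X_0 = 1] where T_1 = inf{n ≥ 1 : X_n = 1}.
E[T_1 | X_0 = 1] = 1/π_1 = 28/13

For an irreducible recurrent Markov chain with stationary distribution π, E[T_i | X_0 = i] = 1/π_i (Kac's formula). Here π_1 = (3/5)/(9/13 + 3/5) = (3/5)/(84/65) = 13/28, so E[T_1 | X_0 = 1] = 1/π_1 = (9/13 + 3/5)/(3/5) = (84/65)/(3/5) = 28/13.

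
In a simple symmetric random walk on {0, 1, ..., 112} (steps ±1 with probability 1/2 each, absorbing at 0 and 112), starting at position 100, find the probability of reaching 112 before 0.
P(hit 112 before 0) = 100/112 = 25/28

Let u_k = P(hit 112 before 0 | start at k). Then u_0 = 0, u_112 = 1, and u_k = u_{k-1}/2 + u_{k+1}/2 for 1 ≤ k ≤ 111. This harmonic recurrence is solved by u_k = k/112, giving u_100 = 100/112 = 25/28.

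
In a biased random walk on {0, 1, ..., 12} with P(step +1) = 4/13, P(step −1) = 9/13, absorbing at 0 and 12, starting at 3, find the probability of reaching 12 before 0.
P(hit 12 before 0) = (1 − (9/4)^3) / (1 − (9/4)^12) = 262144/424680841

Let u_k denote P(reach 12 before 0 | start at k). Boundary: u_0 = 0, u_12 = 1. Recurrence: u_k = 4/13·u_{k+1} + 9/13·u_{k-1} for 1 ≤ k ≤ 11. Try u_k = A + B·r^k with r = q/p = (9/13)/(4/13) = 9/4. Substitution satisfies the recurrence; boundary conditions give:
  u_k = (1 − r^k) / (1 − r^N) = (1 − (9/4)^3) / (1 − (9/4)^12) = 262144/424680841.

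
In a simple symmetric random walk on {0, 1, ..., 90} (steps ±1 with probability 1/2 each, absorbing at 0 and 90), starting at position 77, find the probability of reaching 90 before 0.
P(hit 90 before 0) = 77/90

Let u_k = P(hit 90 before 0 | start at k). Then u_0 = 0, u_90 = 1, and u_k = u_{k-1}/2 + u_{k+1}/2 for 1 ≤ k ≤ 89. This harmonic recurrence is solved by u_k = k/90, giving u_77 = 77/90.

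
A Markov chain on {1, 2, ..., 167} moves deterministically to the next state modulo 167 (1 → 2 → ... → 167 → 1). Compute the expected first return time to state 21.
E[T_21 | X_0 = 21] = 167

The chain cycles deterministically, so starting at state 21 it returns in exactly 167 steps. Equivalently, the stationary distribution is uniform π_j = 1/167 for every state j, so by Kac's formula E[T_21] = 1/π_21 = 167.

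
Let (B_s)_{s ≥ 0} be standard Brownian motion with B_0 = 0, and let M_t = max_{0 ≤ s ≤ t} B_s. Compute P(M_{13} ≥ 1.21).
P(M_{13} ≥ 1.21) = 2·P(B_{13} ≥ 1.21) = 2(1 − Φ(1.21/√13)) ≈ 0.7372

By the reflection principle for Brownian motion, P(M_t ≥ a) = 2 · P(B_t ≥ a) for a ≥ 0. Since B_t ~ N(0, t), P(B_t ≥ 1.21) = 1 − Φ(1.21/√t) = 1 − Φ(1.21/√13) = 1 − Φ(0.3356). So
  P(M_{13} ≥ 1.21) = 2(1 − Φ(0.3356)) ≈ 0.7372.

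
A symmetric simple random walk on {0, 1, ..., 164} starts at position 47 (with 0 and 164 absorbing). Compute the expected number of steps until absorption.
E[τ | X_0 = 47] = 5499

Let v_k = E[τ | X_0 = k]. Boundary: v_0 = v_164 = 0. Recurrence: v_k = 1 + (v_{k-1} + v_{k+1})/2 for 1 ≤ k ≤ 163. The particular solution to v_k − (v_{k-1} + v_{k+1})/2 = 1 is v_k = −k^2. Adding homogeneous solution A + B k and matching boundaries gives v_k = k (164 − k). Substituting k = 47: v_47 = 47 · 117 = 5499.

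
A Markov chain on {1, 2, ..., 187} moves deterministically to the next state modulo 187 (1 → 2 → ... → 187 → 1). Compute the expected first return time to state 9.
E[T_9 | X_0 = 9] = 187

The chain cycles deterministically, so starting at state 9 it returns in exactly 187 steps. Equivalently, the stationary distribution is uniform π_j = 1/187 for every state j, so by Kac's formula E[T_9] = 1/π_9 = 187.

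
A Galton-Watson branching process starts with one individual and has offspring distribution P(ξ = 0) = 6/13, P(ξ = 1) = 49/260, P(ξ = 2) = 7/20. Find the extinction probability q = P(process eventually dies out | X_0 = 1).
q = 1

Mean offspring μ = 0·6/13 + 1·49/260 + 2·7/20 = 231/260 ≤ 1. For μ ≤ 1 with offspring not concentrated at 1, the Galton-Watson process goes extinct almost surely, so q = 1.
(Algebraic check: The pgf is f(s) = 6/13 + 49/260·s + 7/20·s². The extinction probability q is the smallest fixed point of f in [0, 1]. Setting s = f(s):
  7/20·s² + (49/260 − 1)·s + 6/13 = 0
  7/20·s² − (6/13 + 7/20)·s + 6/13 = 0
which factors as (s − 1)·(7/20·s − 6/13) = 0, giving roots s = 1 and s = (6/13)/(7/20) = 120/91. Since 120/91 ≥ 1, the smallest root in [0, 1] is s = 1.)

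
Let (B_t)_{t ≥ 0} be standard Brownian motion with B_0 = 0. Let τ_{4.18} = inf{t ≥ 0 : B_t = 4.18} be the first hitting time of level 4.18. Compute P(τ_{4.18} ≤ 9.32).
P(τ_{4.18} ≤ 9.32) = 2(1 − Φ(4.18/√9.32)) = 2(1 − Φ(1.3692)) ≈ 0.1709

By the reflection principle for standard BM, P(τ_b ≤ t) = 2 · P(B_t ≥ b). Since B_t ~ N(0, t), P(B_t ≥ 4.18) = 1 − Φ(4.18/√t) = 1 − Φ(4.18/√9.32) = 1 − Φ(1.3692) ≈ 0.08547. Doubling: P(τ_{4.18} ≤ 9.32) ≈ 2 · 0.08547 = 0.17094 ≈ 0.1709.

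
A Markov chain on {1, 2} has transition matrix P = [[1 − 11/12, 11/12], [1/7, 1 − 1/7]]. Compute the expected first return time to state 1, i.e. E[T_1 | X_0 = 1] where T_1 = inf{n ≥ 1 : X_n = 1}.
E[T_1 | X_0 = 1] = 1/π_1 = 89/12

For an irreducible recurrent Markov chain with stationary distribution π, E[T_i | X_0 = i] = 1/π_i (Kac's formula). Here π_1 = (1/7)/(11/12 + 1/7) = (1/7)/(89/84) = 12/89, so E[T_1 | X_0 = 1] = 1/π_1 = (11/12 + 1/7)/(1/7) = (89/84)/(1/7) = 89/12.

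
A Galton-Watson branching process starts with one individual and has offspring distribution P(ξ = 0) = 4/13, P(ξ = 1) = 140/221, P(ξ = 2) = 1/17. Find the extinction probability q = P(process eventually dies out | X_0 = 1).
q = 1

Mean offspring μ = 0·4/13 + 1·140/221 + 2·1/17 = 166/221 ≤ 1. For μ ≤ 1 with offspring not concentrated at 1, the Galton-Watson process goes extinct almost surely, so q = 1.
(Algebraic check: The pgf is f(s) = 4/13 + 140/221·s + 1/17·s². The extinction probability q is the smallest fixed point of f in [0, 1]. Setting s = f(s):
  1/17·s² + (140/221 − 1)·s + 4/13 = 0
  1/17·s² − (4/13 + 1/17)·s + 4/13 = 0
which factors as (s − 1)·(1/17·s − 4/13) = 0, giving roots s = 1 and s = (4/13)/(1/17) = 68/13. Since 68/13 ≥ 1, the smallest root in [0, 1] is s = 1.)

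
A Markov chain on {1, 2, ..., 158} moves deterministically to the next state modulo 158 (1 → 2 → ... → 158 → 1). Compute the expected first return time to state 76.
E[T_76 | X_0 = 76] = 158

The chain cycles deterministically, so starting at state 76 it returns in exactly 158 steps. Equivalently, the stationary distribution is uniform π_j = 1/158 for every state j, so by Kac's formula E[T_76] = 1/π_76 = 158.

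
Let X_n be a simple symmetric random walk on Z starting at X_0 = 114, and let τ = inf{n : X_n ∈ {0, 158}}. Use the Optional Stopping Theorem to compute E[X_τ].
E[X_τ] = 114

X_n is a martingale and τ is a bounded-mean stopping time (indeed τ is finite a.s. with bounded expectation since the walk is in a bounded region). By the OST, E[X_τ] = E[X_0] = 114. Equivalently: E[X_τ] = 158 · P(hit 158 first) + 0 · P(hit 0 first) = 158 · (114/158) = 114.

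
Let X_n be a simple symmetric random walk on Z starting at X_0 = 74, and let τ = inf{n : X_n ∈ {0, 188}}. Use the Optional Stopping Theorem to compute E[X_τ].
E[X_τ] = 74

X_n is a martingale and τ is a bounded-mean stopping time (indeed τ is finite a.s. with bounded expectation since the walk is in a bounded region). By the OST, E[X_τ] = E[X_0] = 74. Equivalently: E[X_τ] = 188 · P(hit 188 first) + 0 · P(hit 0 first) = 188 · (74/188) = 74.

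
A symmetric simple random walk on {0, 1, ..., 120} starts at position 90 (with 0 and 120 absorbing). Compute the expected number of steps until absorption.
E[τ | X_0 = 90] = 2700

Let v_k = E[τ | X_0 = k]. Boundary: v_0 = v_120 = 0. Recurrence: v_k = 1 + (v_{k-1} + v_{k+1})/2 for 1 ≤ k ≤ 119. The particular solution to v_k − (v_{k-1} + v_{k+1})/2 = 1 is v_k = −k^2. Adding homogeneous solution A + B k and matching boundaries gives v_k = k (120 − k). Substituting k = 90: v_90 = 90 · 30 = 2700.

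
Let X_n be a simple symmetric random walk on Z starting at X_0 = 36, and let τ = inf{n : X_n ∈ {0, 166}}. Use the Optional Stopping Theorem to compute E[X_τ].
E[X_τ] = 36

X_n is a martingale and τ is a bounded-mean stopping time (indeed τ is finite a.s. with bounded expectation since the walk is in a bounded region). By the OST, E[X_τ] = E[X_0] = 36. Equivalently: E[X_τ] = 166 · P(hit 166 first) + 0 · P(hit 0 first) = 166 · (36/166) = 36.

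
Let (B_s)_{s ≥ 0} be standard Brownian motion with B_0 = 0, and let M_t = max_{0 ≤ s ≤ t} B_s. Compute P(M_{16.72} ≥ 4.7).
P(M_{16.72} ≥ 4.7) = 2·P(B_{16.72} ≥ 4.7) = 2(1 − Φ(4.7/√16.72)) ≈ 0.2504

By the reflection principle for Brownian motion, P(M_t ≥ a) = 2 · P(B_t ≥ a) for a ≥ 0. Since B_t ~ N(0, t), P(B_t ≥ 4.7) = 1 − Φ(4.7/√t) = 1 − Φ(4.7/√16.72) = 1 − Φ(1.1494). So
  P(M_{16.72} ≥ 4.7) = 2(1 − Φ(1.1494)) ≈ 0.2504.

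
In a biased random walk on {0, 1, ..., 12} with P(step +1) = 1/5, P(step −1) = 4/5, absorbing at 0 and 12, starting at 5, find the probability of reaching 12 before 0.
P(hit 12 before 0) = (1 − (4)^5) / (1 − (4)^12) = 341/5592405

Let u_k denote P(reach 12 before 0 | start at k). Boundary: u_0 = 0, u_12 = 1. Recurrence: u_k = 1/5·u_{k+1} + 4/5·u_{k-1} for 1 ≤ k ≤ 11. Try u_k = A + B·r^k with r = q/p = (4/5)/(1/5) = 4. Substitution satisfies the recurrence; boundary conditions give:
  u_k = (1 − r^k) / (1 − r^N) = (1 − (4)^5) / (1 − (4)^12) = 341/5592405.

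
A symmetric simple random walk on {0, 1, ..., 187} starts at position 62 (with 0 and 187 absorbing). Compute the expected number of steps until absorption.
E[τ | X_0 = 62] = 7750

Let v_k = E[τ | X_0 = k]. Boundary: v_0 = v_187 = 0. Recurrence: v_k = 1 + (v_{k-1} + v_{k+1})/2 for 1 ≤ k ≤ 186. The particular solution to v_k − (v_{k-1} + v_{k+1})/2 = 1 is v_k = −k^2. Adding homogeneous solution A + B k and matching boundaries gives v_k = k (187 − k). Substituting k = 62: v_62 = 62 · 125 = 7750.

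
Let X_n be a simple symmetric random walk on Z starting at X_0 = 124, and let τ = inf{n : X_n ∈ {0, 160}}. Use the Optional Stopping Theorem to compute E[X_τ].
E[X_τ] = 124

X_n is a martingale and τ is a bounded-mean stopping time (indeed τ is finite a.s. with bounded expectation since the walk is in a bounded region). By the OST, E[X_τ] = E[X_0] = 124. Equivalently: E[X_τ] = 160 · P(hit 160 first) + 0 · P(hit 0 first) = 160 · (124/160) = 124.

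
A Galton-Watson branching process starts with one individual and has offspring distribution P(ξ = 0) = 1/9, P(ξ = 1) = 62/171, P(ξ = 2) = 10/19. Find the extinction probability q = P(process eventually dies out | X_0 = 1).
q = 19/90

The pgf is f(s) = 1/9 + 62/171·s + 10/19·s². The extinction probability q is the smallest fixed point of f in [0, 1]. Setting s = f(s):
  10/19·s² + (62/171 − 1)·s + 1/9 = 0
  10/19·s² − (1/9 + 10/19)·s + 1/9 = 0
which factors as (s − 1)·(10/19·s − 1/9) = 0, giving roots s = 1 and s = (1/9)/(10/19) = 19/90.
Mean offspring μ = 62/171 + 2·10/19 = 242/171 > 1 (supercritical), so q < 1. The extinction probability is the smaller root: q = (1/9)/(10/19) = 19/90.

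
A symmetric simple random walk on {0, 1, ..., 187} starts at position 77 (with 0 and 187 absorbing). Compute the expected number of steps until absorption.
E[τ | X_0 = 77] = 8470

Let v_k = E[τ | X_0 = k]. Boundary: v_0 = v_187 = 0. Recurrence: v_k = 1 + (v_{k-1} + v_{k+1})/2 for 1 ≤ k ≤ 186. The particular solution to v_k − (v_{k-1} + v_{k+1})/2 = 1 is v_k = −k^2. Adding homogeneous solution A + B k and matching boundaries gives v_k = k (187 − k). Substituting k = 77: v_77 = 77 · 110 = 8470.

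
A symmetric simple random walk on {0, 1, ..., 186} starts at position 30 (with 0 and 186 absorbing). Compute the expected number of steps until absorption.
E[τ | X_0 = 30] = 4680

Let v_k = E[τ | X_0 = k]. Boundary: v_0 = v_186 = 0. Recurrence: v_k = 1 + (v_{k-1} + v_{k+1})/2 for 1 ≤ k ≤ 185. The particular solution to v_k − (v_{k-1} + v_{k+1})/2 = 1 is v_k = −k^2. Adding homogeneous solution A + B k and matching boundaries gives v_k = k (186 − k). Substituting k = 30: v_30 = 30 · 156 = 4680.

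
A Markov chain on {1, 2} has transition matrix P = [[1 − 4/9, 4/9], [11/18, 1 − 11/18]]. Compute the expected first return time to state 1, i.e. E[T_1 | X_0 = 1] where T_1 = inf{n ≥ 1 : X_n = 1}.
E[T_1 | X_0 = 1] = 1/π_1 = 19/11

For an irreducible recurrent Markov chain with stationary distribution π, E[T_i | X_0 = i] = 1/π_i (Kac's formula). Here π_1 = (11/18)/(4/9 + 11/18) = (11/18)/(19/18) = 11/19, so E[T_1 | X_0 = 1] = 1/π_1 = (4/9 + 11/18)/(11/18) = (19/18)/(11/18) = 19/11.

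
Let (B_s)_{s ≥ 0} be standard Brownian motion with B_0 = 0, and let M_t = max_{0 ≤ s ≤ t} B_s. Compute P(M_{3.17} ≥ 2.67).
P(M_{3.17} ≥ 2.67) = 2·P(B_{3.17} ≥ 2.67) = 2(1 − Φ(2.67/√3.17)) ≈ 0.1337

By the reflection principle for Brownian motion, P(M_t ≥ a) = 2 · P(B_t ≥ a) for a ≥ 0. Since B_t ~ N(0, t), P(B_t ≥ 2.67) = 1 − Φ(2.67/√t) = 1 − Φ(2.67/√3.17) = 1 − Φ(1.4996). So
  P(M_{3.17} ≥ 2.67) = 2(1 − Φ(1.4996)) ≈ 0.1337.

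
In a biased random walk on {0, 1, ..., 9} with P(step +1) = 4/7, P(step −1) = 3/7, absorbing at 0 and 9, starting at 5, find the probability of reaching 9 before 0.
P(hit 9 before 0) = (1 − (3/4)^5) / (1 − (3/4)^9) = 199936/242461

Let u_k denote P(reach 9 before 0 | start at k). Boundary: u_0 = 0, u_9 = 1. Recurrence: u_k = 4/7·u_{k+1} + 3/7·u_{k-1} for 1 ≤ k ≤ 8. Try u_k = A + B·r^k with r = q/p = (3/7)/(4/7) = 3/4. Substitution satisfies the recurrence; boundary conditions give:
  u_k = (1 − r^k) / (1 − r^N) = (1 − (3/4)^5) / (1 − (3/4)^9) = 199936/242461.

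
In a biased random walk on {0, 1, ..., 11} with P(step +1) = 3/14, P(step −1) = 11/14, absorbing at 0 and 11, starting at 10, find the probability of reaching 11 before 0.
P(hit 11 before 0) = (1 − (11/3)^10) / (1 − (11/3)^11) = 9726512082/35663936683

Let u_k denote P(reach 11 before 0 | start at k). Boundary: u_0 = 0, u_11 = 1. Recurrence: u_k = 3/14·u_{k+1} + 11/14·u_{k-1} for 1 ≤ k ≤ 10. Try u_k = A + B·r^k with r = q/p = (11/14)/(3/14) = 11/3. Substitution satisfies the recurrence; boundary conditions give:
  u_k = (1 − r^k) / (1 − r^N) = (1 − (11/3)^10) / (1 − (11/3)^11) = 9726512082/35663936683.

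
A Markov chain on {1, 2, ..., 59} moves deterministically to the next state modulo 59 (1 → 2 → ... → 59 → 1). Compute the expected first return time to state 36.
E[T_36 | X_0 = 36] = 59

The chain cycles deterministically, so starting at state 36 it returns in exactly 59 steps. Equivalently, the stationary distribution is uniform π_j = 1/59 for every state j, so by Kac's formula E[T_36] = 1/π_36 = 59.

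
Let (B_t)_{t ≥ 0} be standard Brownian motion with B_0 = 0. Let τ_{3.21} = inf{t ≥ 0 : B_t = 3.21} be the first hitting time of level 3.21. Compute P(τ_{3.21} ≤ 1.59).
P(τ_{3.21} ≤ 1.59) = 2(1 − Φ(3.21/√1.59)) = 2(1 − Φ(2.5457)) ≈ 0.0109

By the reflection principle for standard BM, P(τ_b ≤ t) = 2 · P(B_t ≥ b). Since B_t ~ N(0, t), P(B_t ≥ 3.21) = 1 − Φ(3.21/√t) = 1 − Φ(3.21/√1.59) = 1 − Φ(2.5457) ≈ 0.00545. Doubling: P(τ_{3.21} ≤ 1.59) ≈ 2 · 0.00545 = 0.01090 ≈ 0.0109.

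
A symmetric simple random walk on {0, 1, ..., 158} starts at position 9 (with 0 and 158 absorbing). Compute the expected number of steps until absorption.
E[τ | X_0 = 9] = 1341

Let v_k = E[τ | X_0 = k]. Boundary: v_0 = v_158 = 0. Recurrence: v_k = 1 + (v_{k-1} + v_{k+1})/2 for 1 ≤ k ≤ 157. The particular solution to v_k − (v_{k-1} + v_{k+1})/2 = 1 is v_k = −k^2. Adding homogeneous solution A + B k and matching boundaries gives v_k = k (158 − k). Substituting k = 9: v_9 = 9 · 149 = 1341.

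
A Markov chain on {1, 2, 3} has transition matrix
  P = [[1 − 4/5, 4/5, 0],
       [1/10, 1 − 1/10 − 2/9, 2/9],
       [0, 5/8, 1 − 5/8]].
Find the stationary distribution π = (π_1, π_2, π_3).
π = (45/533, 360/533, 128/533)

This is a birth-death chain on three states, which satisfies detailed balance: π_1 · P_{12} = π_2 · P_{21} and π_2 · P_{23} = π_3 · P_{32}.
From π_1 · 4/5 = π_2 · 1/10: π_2/π_1 = (4/5)/(1/10) = 8.
From π_2 · 2/9 = π_3 · 5/8: π_3/π_2 = (2/9)/(5/8) = 16/45.
Take π_1 proportional to 1; then unnormalized π = (1, 8, 128/45). Normalize by dividing by the sum 533/45:
  π = (45/533, 360/533, 128/533).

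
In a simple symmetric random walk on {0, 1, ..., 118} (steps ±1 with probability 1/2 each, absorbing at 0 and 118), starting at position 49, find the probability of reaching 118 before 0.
P(hit 118 before 0) = 49/118

Let u_k = P(hit 118 before 0 | start at k). Then u_0 = 0, u_118 = 1, and u_k = u_{k-1}/2 + u_{k+1}/2 for 1 ≤ k ≤ 117. This harmonic recurrence is solved by u_k = k/118, giving u_49 = 49/118.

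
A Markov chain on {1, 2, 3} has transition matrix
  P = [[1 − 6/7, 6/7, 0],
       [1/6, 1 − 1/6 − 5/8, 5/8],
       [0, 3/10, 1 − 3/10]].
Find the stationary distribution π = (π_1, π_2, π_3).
π = (7/118, 18/59, 75/118)

This is a birth-death chain on three states, which satisfies detailed balance: π_1 · P_{12} = π_2 · P_{21} and π_2 · P_{23} = π_3 · P_{32}.
From π_1 · 6/7 = π_2 · 1/6: π_2/π_1 = (6/7)/(1/6) = 36/7.
From π_2 · 5/8 = π_3 · 3/10: π_3/π_2 = (5/8)/(3/10) = 25/12.
Take π_1 proportional to 1; then unnormalized π = (1, 36/7, 75/7). Normalize by dividing by the sum 118/7:
  π = (7/118, 18/59, 75/118).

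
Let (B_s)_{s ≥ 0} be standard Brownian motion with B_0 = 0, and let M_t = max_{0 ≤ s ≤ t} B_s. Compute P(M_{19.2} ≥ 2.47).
P(M_{19.2} ≥ 2.47) = 2·P(B_{19.2} ≥ 2.47) = 2(1 − Φ(2.47/√19.2)) ≈ 0.5730

By the reflection principle for Brownian motion, P(M_t ≥ a) = 2 · P(B_t ≥ a) for a ≥ 0. Since B_t ~ N(0, t), P(B_t ≥ 2.47) = 1 − Φ(2.47/√t) = 1 − Φ(2.47/√19.2) = 1 − Φ(0.5637). So
  P(M_{19.2} ≥ 2.47) = 2(1 − Φ(0.5637)) ≈ 0.5730.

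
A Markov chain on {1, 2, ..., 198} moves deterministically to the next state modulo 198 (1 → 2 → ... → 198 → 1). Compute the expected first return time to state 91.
E[T_91 | X_0 = 91] = 198

The chain cycles deterministically, so starting at state 91 it returns in exactly 198 steps. Equivalently, the stationary distribution is uniform π_j = 1/198 for every state j, so by Kac's formula E[T_91] = 1/π_91 = 198.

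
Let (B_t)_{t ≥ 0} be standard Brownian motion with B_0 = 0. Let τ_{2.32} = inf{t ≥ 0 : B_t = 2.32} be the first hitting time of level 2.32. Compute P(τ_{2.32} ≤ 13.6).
P(τ_{2.32} ≤ 13.6) = 2(1 − Φ(2.32/√13.6)) = 2(1 − Φ(0.6291)) ≈ 0.5293

By the reflection principle for standard BM, P(τ_b ≤ t) = 2 · P(B_t ≥ b). Since B_t ~ N(0, t), P(B_t ≥ 2.32) = 1 − Φ(2.32/√t) = 1 − Φ(2.32/√13.6) = 1 − Φ(0.6291) ≈ 0.26464. Doubling: P(τ_{2.32} ≤ 13.6) ≈ 2 · 0.26464 = 0.52928 ≈ 0.5293.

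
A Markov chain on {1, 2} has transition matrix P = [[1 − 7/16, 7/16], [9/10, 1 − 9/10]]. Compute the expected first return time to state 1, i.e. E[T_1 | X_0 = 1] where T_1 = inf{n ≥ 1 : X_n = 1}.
E[T_1 | X_0 = 1] = 1/π_1 = 107/72

For an irreducible recurrent Markov chain with stationary distribution π, E[T_i | X_0 = i] = 1/π_i (Kac's formula). Here π_1 = (9/10)/(7/16 + 9/10) = (9/10)/(107/80) = 72/107, so E[T_1 | X_0 = 1] = 1/π_1 = (7/16 + 9/10)/(9/10) = (107/80)/(9/10) = 107/72.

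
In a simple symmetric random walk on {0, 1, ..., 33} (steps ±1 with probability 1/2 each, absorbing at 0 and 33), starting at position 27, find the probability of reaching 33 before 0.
P(hit 33 before 0) = 27/33 = 9/11

Let u_k = P(hit 33 before 0 | start at k). Then u_0 = 0, u_33 = 1, and u_k = u_{k-1}/2 + u_{k+1}/2 for 1 ≤ k ≤ 32. This harmonic recurrence is solved by u_k = k/33, giving u_27 = 27/33 = 9/11.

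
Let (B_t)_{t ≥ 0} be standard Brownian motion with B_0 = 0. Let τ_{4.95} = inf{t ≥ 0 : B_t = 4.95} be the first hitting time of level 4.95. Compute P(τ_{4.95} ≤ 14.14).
P(τ_{4.95} ≤ 14.14) = 2(1 − Φ(4.95/√14.14)) = 2(1 − Φ(1.3164)) ≈ 0.1880

By the reflection principle for standard BM, P(τ_b ≤ t) = 2 · P(B_t ≥ b). Since B_t ~ N(0, t), P(B_t ≥ 4.95) = 1 − Φ(4.95/√t) = 1 − Φ(4.95/√14.14) = 1 − Φ(1.3164) ≈ 0.09402. Doubling: P(τ_{4.95} ≤ 14.14) ≈ 2 · 0.09402 = 0.18804 ≈ 0.1880.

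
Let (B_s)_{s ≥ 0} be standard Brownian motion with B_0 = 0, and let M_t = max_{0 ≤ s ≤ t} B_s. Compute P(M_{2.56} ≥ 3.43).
P(M_{2.56} ≥ 3.43) = 2·P(B_{2.56} ≥ 3.43) = 2(1 − Φ(3.43/√2.56)) ≈ 0.0321

By the reflection principle for Brownian motion, P(M_t ≥ a) = 2 · P(B_t ≥ a) for a ≥ 0. Since B_t ~ N(0, t), P(B_t ≥ 3.43) = 1 − Φ(3.43/√t) = 1 − Φ(3.43/√2.56) = 1 − Φ(2.1437). So
  P(M_{2.56} ≥ 3.43) = 2(1 − Φ(2.1437)) ≈ 0.0321.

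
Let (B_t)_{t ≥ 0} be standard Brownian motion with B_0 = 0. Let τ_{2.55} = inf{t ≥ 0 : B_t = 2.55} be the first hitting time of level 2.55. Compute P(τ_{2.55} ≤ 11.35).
P(τ_{2.55} ≤ 11.35) = 2(1 − Φ(2.55/√11.35)) = 2(1 − Φ(0.7569)) ≈ 0.4491

By the reflection principle for standard BM, P(τ_b ≤ t) = 2 · P(B_t ≥ b). Since B_t ~ N(0, t), P(B_t ≥ 2.55) = 1 − Φ(2.55/√t) = 1 − Φ(2.55/√11.35) = 1 − Φ(0.7569) ≈ 0.22455. Doubling: P(τ_{2.55} ≤ 11.35) ≈ 2 · 0.22455 = 0.44910 ≈ 0.4491.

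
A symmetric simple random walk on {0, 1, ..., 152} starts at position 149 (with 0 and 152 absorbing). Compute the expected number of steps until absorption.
E[τ | X_0 = 149] = 447

Let v_k = E[τ | X_0 = k]. Boundary: v_0 = v_152 = 0. Recurrence: v_k = 1 + (v_{k-1} + v_{k+1})/2 for 1 ≤ k ≤ 151. The particular solution to v_k − (v_{k-1} + v_{k+1})/2 = 1 is v_k = −k^2. Adding homogeneous solution A + B k and matching boundaries gives v_k = k (152 − k). Substituting k = 149: v_149 = 149 · 3 = 447.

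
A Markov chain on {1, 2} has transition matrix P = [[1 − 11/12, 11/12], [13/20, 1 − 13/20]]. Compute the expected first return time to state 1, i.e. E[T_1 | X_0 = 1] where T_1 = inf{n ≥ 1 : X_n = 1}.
E[T_1 | X_0 = 1] = 1/π_1 = 94/39

For an irreducible recurrent Markov chain with stationary distribution π, E[T_i | X_0 = i] = 1/π_i (Kac's formula). Here π_1 = (13/20)/(11/12 + 13/20) = (13/20)/(47/30) = 39/94, so E[T_1 | X_0 = 1] = 1/π_1 = (11/12 + 13/20)/(13/20) = (47/30)/(13/20) = 94/39.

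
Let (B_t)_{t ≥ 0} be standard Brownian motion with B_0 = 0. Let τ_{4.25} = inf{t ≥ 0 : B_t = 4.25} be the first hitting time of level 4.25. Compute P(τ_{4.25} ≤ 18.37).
P(τ_{4.25} ≤ 18.37) = 2(1 − Φ(4.25/√18.37)) = 2(1 − Φ(0.9916)) ≈ 0.3214

By the reflection principle for standard BM, P(τ_b ≤ t) = 2 · P(B_t ≥ b). Since B_t ~ N(0, t), P(B_t ≥ 4.25) = 1 − Φ(4.25/√t) = 1 − Φ(4.25/√18.37) = 1 − Φ(0.9916) ≈ 0.16070. Doubling: P(τ_{4.25} ≤ 18.37) ≈ 2 · 0.16070 = 0.32140 ≈ 0.3214.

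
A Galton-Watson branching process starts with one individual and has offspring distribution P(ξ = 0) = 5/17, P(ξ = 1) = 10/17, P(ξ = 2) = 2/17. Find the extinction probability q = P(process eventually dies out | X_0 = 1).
q = 1

Mean offspring μ = 0·5/17 + 1·10/17 + 2·2/17 = 14/17 ≤ 1. For μ ≤ 1 with offspring not concentrated at 1, the Galton-Watson process goes extinct almost surely, so q = 1.
(Algebraic check: The pgf is f(s) = 5/17 + 10/17·s + 2/17·s². The extinction probability q is the smallest fixed point of f in [0, 1]. Setting s = f(s):
  2/17·s² + (10/17 − 1)·s + 5/17 = 0
  2/17·s² − (5/17 + 2/17)·s + 5/17 = 0
which factors as (s − 1)·(2/17·s − 5/17) = 0, giving roots s = 1 and s = (5/17)/(2/17) = 5/2. Since 5/2 ≥ 1, the smallest root in [0, 1] is s = 1.)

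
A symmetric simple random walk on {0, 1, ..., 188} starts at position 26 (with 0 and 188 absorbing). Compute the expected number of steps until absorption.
E[τ | X_0 = 26] = 4212

Let v_k = E[τ | X_0 = k]. Boundary: v_0 = v_188 = 0. Recurrence: v_k = 1 + (v_{k-1} + v_{k+1})/2 for 1 ≤ k ≤ 187. The particular solution to v_k − (v_{k-1} + v_{k+1})/2 = 1 is v_k = −k^2. Adding homogeneous solution A + B k and matching boundaries gives v_k = k (188 − k). Substituting k = 26: v_26 = 26 · 162 = 4212.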